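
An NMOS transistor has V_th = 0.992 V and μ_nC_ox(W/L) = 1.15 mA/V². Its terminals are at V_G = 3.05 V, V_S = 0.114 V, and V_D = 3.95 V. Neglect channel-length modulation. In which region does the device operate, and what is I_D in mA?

V_GS = V_G − V_S = 3.05 − 0.114 = 2.94 V; V_DS = V_D − V_S = 3.95 − 0.114 = 3.84 V.
V_ov = V_GS − V_th = 2.94 − 0.992 = 1.94 V.
Since V_DS = 3.84 V ≥ V_ov = 1.94 V, the device is in saturation.
I_D = ½ k_n V_ov² = 0.5 × 1.15 × 1.94² = 2.17 mA.

Saturation; I_D = 2.17 mA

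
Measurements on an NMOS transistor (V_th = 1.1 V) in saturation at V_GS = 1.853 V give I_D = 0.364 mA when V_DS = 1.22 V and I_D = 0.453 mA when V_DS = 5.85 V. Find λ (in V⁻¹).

With V_GS fixed, I_D ∝ (1 + λ V_DS) in saturation, so I_D2/I_D1 = (1 + λ V_DS2)/(1 + λ V_DS1).
0.453/0.364 = 1.245 = (1 + 5.85 λ)/(1 + 1.22 λ).
Solving: λ (I_D1 V_DS2 − I_D2 V_DS1) = I_D2 − I_D1, so λ = (0.453 − 0.364) / (0.364 × 5.85 − 0.453 × 1.22) = 0.089 / 1.58 = 0.0564 V⁻¹.

λ = 0.0564 V⁻¹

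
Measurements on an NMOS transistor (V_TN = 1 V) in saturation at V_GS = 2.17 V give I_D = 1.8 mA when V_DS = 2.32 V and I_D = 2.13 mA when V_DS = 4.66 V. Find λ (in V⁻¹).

With V_GS fixed, I_D ∝ (1 + λ V_DS) in saturation, so I_D2/I_D1 = (1 + λ V_DS2)/(1 + λ V_DS1).
2.13/1.8 = 1.183 = (1 + 4.66 λ)/(1 + 2.32 λ).
Solving: λ (I_D1 V_DS2 − I_D2 V_DS1) = I_D2 − I_D1, so λ = (2.13 − 1.8) / (1.8 × 4.66 − 2.13 × 2.32) = 0.33 / 3.45 = 0.0958 V⁻¹.

λ = 0.0958 V⁻¹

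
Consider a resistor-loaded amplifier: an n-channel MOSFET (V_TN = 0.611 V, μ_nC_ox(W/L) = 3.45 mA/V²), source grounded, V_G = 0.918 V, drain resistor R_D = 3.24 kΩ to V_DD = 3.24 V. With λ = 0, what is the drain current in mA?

V_GS = V_G = 0.918 V, so V_ov = 0.918 − 0.611 = 0.307 V.
Assume saturation: I_D = ½ k_n V_ov² = 0.5 × 3.45 × 0.307² = 0.163 mA, giving V_DS = V_DD − I_D R_D = 3.24 − 0.163 × 3.24 = 2.71 V.
V_DS = 2.71 V ≥ V_ov = 0.307 V, confirming saturation.

I_D = 0.163 mA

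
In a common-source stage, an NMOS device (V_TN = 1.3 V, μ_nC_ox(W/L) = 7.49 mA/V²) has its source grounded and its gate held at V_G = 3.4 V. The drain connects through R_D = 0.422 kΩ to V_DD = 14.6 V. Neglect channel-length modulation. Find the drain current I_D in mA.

I_D = 16.5 mA

V_GS = V_G = 3.4 V, so V_ov = 3.4 − 1.3 = 2.1 V.
Assume saturation: I_D = ½ k_n V_ov² = 0.5 × 7.49 × 2.1² = 16.5 mA, giving V_DS = V_DD − I_D R_D = 14.6 − 16.5 × 0.422 = 7.63 V.
V_DS = 7.63 V ≥ V_ov = 2.1 V, confirming saturation.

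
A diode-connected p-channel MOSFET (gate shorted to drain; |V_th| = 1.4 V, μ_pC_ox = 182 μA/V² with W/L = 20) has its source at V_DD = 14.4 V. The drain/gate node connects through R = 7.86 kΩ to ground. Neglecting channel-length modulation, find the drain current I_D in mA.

With gate tied to drain, V_SG = V_SD ≥ V_SG − |V_th|, so the device is in saturation.
k_p = μ_pC_ox · (W/L) = 3.64 mA/V².
KCL at the drain: ½ k_p (V_SG − |V_th|)² = (V_DD − V_SG)/R.
Let x = V_SG − 1.4. Then 14.3 x² + x − 13 = 0, giving x = 0.919 V (positive root), so V_SG = 2.32 V.
I_D = (V_DD − V_SG)/R = (14.4 − 2.32) / 7.86 = 1.54 mA.

I_D = 1.54 mA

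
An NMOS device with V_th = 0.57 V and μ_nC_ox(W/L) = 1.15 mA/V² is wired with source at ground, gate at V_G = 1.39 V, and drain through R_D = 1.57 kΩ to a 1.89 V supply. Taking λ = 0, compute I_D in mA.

I_D = 0.387 mA

V_GS = V_G = 1.39 V, so V_ov = 1.39 − 0.57 = 0.82 V.
Assume saturation: I_D = ½ k_n V_ov² = 0.5 × 1.15 × 0.82² = 0.387 mA, giving V_DS = V_DD − I_D R_D = 1.89 − 0.387 × 1.57 = 1.28 V.
V_DS = 1.28 V ≥ V_ov = 0.82 V, confirming saturation.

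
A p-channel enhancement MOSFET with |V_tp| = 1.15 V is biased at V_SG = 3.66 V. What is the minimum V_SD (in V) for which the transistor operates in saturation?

The boundary between triode and saturation is V_SD = V_SG − |V_tp| = V_ov.
V_ov = 3.66 − 1.15 = 2.51 V.

V_SD,sat = 2.51 V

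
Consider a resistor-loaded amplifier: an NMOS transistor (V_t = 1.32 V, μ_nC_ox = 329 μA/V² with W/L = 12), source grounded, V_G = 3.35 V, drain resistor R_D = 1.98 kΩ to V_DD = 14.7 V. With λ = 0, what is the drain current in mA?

V_GS = V_G = 3.35 V, so V_ov = 3.35 − 1.32 = 2.03 V.
k_n = μ_nC_ox · (W/L) = 3.948 mA/V².
Assume saturation: I_D = ½ k_n V_ov² = 0.5 × 3.948 × 2.03² = 8.13 mA, giving V_DS = V_DD − I_D R_D = 14.7 − 8.13 × 1.98 = -1.41 V.
But -1.41 V < V_ov = 2.03 V, so the device is actually in triode.
In triode I_D = k_n[V_ov V_DS − ½ V_DS²] and I_D = (V_DD − V_DS)/R_D. Equating: 3.91 V_DS² − 16.87 V_DS + 14.7 = 0, giving V_DS = 1.21 V (the root below V_ov).
I_D = (14.7 − 1.21) / 1.98 = 6.81 mA.

I_D = 6.81 mA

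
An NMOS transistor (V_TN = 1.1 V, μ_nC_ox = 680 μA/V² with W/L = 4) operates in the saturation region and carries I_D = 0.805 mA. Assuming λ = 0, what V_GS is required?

k_n = μ_nC_ox · (W/L) = 2.72 mA/V².
In saturation I_D = ½ k_n (V_GS − V_TN)², so V_GS − V_TN = √(2 I_D / k_n) = √(2 × 0.805 / 2.72) = 0.769 V.
V_GS = 1.1 + 0.769 = 1.87 V.

V_GS = 1.87 V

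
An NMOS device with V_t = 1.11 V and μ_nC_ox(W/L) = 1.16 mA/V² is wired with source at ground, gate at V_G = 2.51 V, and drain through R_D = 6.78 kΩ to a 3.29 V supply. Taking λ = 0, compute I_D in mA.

V_GS = V_G = 2.51 V, so V_ov = 2.51 − 1.11 = 1.4 V.
Assume saturation: I_D = ½ k_n V_ov² = 0.5 × 1.16 × 1.4² = 1.14 mA, giving V_DS = V_DD − I_D R_D = 3.29 − 1.14 × 6.78 = -4.42 V.
But -4.42 V < V_ov = 1.4 V, so the device is actually in triode.
In triode I_D = k_n[V_ov V_DS − ½ V_DS²] and I_D = (V_DD − V_DS)/R_D. Equating: 3.93 V_DS² − 12.01 V_DS + 3.29 = 0, giving V_DS = 0.304 V (the root below V_ov).
I_D = (3.29 − 0.304) / 6.78 = 0.44 mA.

I_D = 0.440 mA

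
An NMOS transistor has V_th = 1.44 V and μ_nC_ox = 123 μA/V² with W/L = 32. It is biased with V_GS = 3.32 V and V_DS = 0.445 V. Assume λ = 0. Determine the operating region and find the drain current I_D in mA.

Triode; I_D = 2.90 mA

k_n = μ_nC_ox · (W/L) = 3.936 mA/V².
V_ov = V_GS − V_th = 3.32 − 1.44 = 1.88 V.
Since V_DS = 0.445 V < V_ov = 1.88 V, the device is in the triode region.
I_D = k_n [V_ov · V_DS − ½ V_DS²] = 3.936 × [1.88 × 0.445 − 0.5 × 0.445²] = 2.9 mA.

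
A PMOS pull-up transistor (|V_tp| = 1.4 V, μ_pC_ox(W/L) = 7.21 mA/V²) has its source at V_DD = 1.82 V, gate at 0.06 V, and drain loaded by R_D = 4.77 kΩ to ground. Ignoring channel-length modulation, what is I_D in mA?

V_SG = V_DD − V_G = 1.82 − 0.06 = 1.76 V, so V_ov = 1.76 − 1.4 = 0.36 V.
Assume saturation: I_D = ½ k_p V_ov² = 0.5 × 7.21 × 0.36² = 0.467 mA, giving V_SD = V_DD − I_D R_D = 1.82 − 0.467 × 4.77 = -0.409 V.
But -0.409 V < V_ov = 0.36 V, so the device is actually in triode.
In triode I_D = k_p[V_ov V_SD − ½ V_SD²] and I_D = (V_DD − V_SD)/R_D. Equating: 17.2 V_SD² − 13.38 V_SD + 1.82 = 0, giving V_SD = 0.176 V (the root below V_ov).
I_D = (1.82 − 0.176) / 4.77 = 0.345 mA.

I_D = 0.345 mA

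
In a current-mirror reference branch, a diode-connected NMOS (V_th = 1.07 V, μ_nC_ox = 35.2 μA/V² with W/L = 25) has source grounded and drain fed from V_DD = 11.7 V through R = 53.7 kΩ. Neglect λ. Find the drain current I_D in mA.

I_D = 0.186 mA

With gate tied to drain, V_GS = V_DS ≥ V_GS − V_th, so the device is in saturation.
k_n = μ_nC_ox · (W/L) = 0.88 mA/V².
KCL at the drain: ½ k_n (V_GS − V_th)² = (V_DD − V_GS)/R.
Let x = V_GS − 1.07. Then 23.6 x² + x − 10.63 = 0, giving x = 0.65 V (positive root), so V_GS = 1.72 V.
I_D = (V_DD − V_GS)/R = (11.7 − 1.72) / 53.7 = 0.186 mA.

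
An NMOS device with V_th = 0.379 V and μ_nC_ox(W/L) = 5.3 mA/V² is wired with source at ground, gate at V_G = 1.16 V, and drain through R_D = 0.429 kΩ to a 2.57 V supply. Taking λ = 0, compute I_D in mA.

V_GS = V_G = 1.16 V, so V_ov = 1.16 − 0.379 = 0.781 V.
Assume saturation: I_D = ½ k_n V_ov² = 0.5 × 5.3 × 0.781² = 1.62 mA, giving V_DS = V_DD − I_D R_D = 2.57 − 1.62 × 0.429 = 1.88 V.
V_DS = 1.88 V ≥ V_ov = 0.781 V, confirming saturation.

I_D = 1.62 mA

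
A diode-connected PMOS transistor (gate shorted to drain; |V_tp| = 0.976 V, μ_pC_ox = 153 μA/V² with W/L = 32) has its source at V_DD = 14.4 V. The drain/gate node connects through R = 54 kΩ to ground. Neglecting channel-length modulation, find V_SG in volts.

With gate tied to drain, V_SG = V_SD ≥ V_SG − |V_tp|, so the device is in saturation.
k_p = μ_pC_ox · (W/L) = 4.896 mA/V².
KCL at the drain: ½ k_p (V_SG − |V_tp|)² = (V_DD − V_SG)/R.
Let x = V_SG − 0.976. Then 132 x² + x − 13.42 = 0, giving x = 0.315 V (positive root), so V_SG = 1.29 V.
I_D = (V_DD − V_SG)/R = (14.4 − 1.29) / 54 = 0.243 mA.

V_SG = 1.29 V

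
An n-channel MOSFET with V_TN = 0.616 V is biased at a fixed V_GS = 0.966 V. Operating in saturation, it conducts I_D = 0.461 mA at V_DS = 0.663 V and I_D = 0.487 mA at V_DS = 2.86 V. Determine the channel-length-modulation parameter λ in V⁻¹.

λ = 0.0261 V⁻¹

With V_GS fixed, I_D ∝ (1 + λ V_DS) in saturation, so I_D2/I_D1 = (1 + λ V_DS2)/(1 + λ V_DS1).
0.487/0.461 = 1.056 = (1 + 2.86 λ)/(1 + 0.663 λ).
Solving: λ (I_D1 V_DS2 − I_D2 V_DS1) = I_D2 − I_D1, so λ = (0.487 − 0.461) / (0.461 × 2.86 − 0.487 × 0.663) = 0.026 / 0.996 = 0.0261 V⁻¹.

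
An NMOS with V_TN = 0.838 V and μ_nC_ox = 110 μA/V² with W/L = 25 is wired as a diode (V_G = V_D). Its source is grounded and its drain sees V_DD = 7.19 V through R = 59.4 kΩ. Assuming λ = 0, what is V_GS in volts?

V_GS = 1.11 V

With gate tied to drain, V_GS = V_DS ≥ V_GS − V_TN, so the device is in saturation.
k_n = μ_nC_ox · (W/L) = 2.75 mA/V².
KCL at the drain: ½ k_n (V_GS − V_TN)² = (V_DD − V_GS)/R.
Let x = V_GS − 0.838. Then 81.7 x² + x − 6.352 = 0, giving x = 0.273 V (positive root), so V_GS = 1.11 V.
I_D = (V_DD − V_GS)/R = (7.19 − 1.11) / 59.4 = 0.102 mA.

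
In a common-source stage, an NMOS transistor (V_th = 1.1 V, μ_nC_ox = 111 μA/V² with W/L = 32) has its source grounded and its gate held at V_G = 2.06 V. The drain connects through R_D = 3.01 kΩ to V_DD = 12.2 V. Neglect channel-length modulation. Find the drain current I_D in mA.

V_GS = V_G = 2.06 V, so V_ov = 2.06 − 1.1 = 0.96 V.
k_n = μ_nC_ox · (W/L) = 3.552 mA/V².
Assume saturation: I_D = ½ k_n V_ov² = 0.5 × 3.552 × 0.96² = 1.64 mA, giving V_DS = V_DD − I_D R_D = 12.2 − 1.64 × 3.01 = 7.27 V.
V_DS = 7.27 V ≥ V_ov = 0.96 V, confirming saturation.

I_D = 1.64 mA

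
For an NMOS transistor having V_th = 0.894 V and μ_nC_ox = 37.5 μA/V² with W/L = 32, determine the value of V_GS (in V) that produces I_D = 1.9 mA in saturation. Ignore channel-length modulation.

V_GS = 2.67 V

k_n = μ_nC_ox · (W/L) = 1.2 mA/V².
In saturation I_D = ½ k_n (V_GS − V_th)², so V_GS − V_th = √(2 I_D / k_n) = √(2 × 1.9 / 1.2) = 1.78 V.
V_GS = 0.894 + 1.78 = 2.67 V.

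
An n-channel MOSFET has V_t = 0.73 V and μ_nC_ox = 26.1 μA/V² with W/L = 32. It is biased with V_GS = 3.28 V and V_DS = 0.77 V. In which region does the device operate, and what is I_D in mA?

k_n = μ_nC_ox · (W/L) = 0.8352 mA/V².
V_ov = V_GS − V_t = 3.28 − 0.73 = 2.55 V.
Since V_DS = 0.77 V < V_ov = 2.55 V, the device is in the triode region.
I_D = k_n [V_ov · V_DS − ½ V_DS²] = 0.8352 × [2.55 × 0.77 − 0.5 × 0.77²] = 1.39 mA.

Triode; I_D = 1.39 mA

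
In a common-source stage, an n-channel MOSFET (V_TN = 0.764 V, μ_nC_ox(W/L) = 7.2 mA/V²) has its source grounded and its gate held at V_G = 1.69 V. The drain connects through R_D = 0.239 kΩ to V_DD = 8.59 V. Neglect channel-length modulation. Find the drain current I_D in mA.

V_GS = V_G = 1.69 V, so V_ov = 1.69 − 0.764 = 0.926 V.
Assume saturation: I_D = ½ k_n V_ov² = 0.5 × 7.2 × 0.926² = 3.09 mA, giving V_DS = V_DD − I_D R_D = 8.59 − 3.09 × 0.239 = 7.85 V.
V_DS = 7.85 V ≥ V_ov = 0.926 V, confirming saturation.

I_D = 3.09 mA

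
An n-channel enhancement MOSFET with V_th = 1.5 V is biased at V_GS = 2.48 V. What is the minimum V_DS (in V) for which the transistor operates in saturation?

V_DS,sat = 0.980 V

The boundary between triode and saturation is V_DS = V_GS − V_th = V_ov.
V_ov = 2.48 − 1.5 = 0.98 V.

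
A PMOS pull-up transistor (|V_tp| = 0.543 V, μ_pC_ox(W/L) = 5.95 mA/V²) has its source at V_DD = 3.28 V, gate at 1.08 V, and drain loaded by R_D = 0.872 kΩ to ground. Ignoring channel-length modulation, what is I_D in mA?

V_SG = V_DD − V_G = 3.28 − 1.08 = 2.2 V, so V_ov = 2.2 − 0.543 = 1.66 V.
Assume saturation: I_D = ½ k_p V_ov² = 0.5 × 5.95 × 1.66² = 8.17 mA, giving V_SD = V_DD − I_D R_D = 3.28 − 8.17 × 0.872 = -3.84 V.
But -3.84 V < V_ov = 1.66 V, so the device is actually in triode.
In triode I_D = k_p[V_ov V_SD − ½ V_SD²] and I_D = (V_DD − V_SD)/R_D. Equating: 2.59 V_SD² − 9.597 V_SD + 3.28 = 0, giving V_SD = 0.381 V (the root below V_ov).
I_D = (3.28 − 0.381) / 0.872 = 3.32 mA.

I_D = 3.32 mA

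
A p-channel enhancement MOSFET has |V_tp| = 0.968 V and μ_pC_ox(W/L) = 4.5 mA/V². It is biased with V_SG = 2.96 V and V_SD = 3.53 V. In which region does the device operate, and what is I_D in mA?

Saturation; I_D = 8.93 mA

V_ov = V_SG − |V_tp| = 2.96 − 0.968 = 1.99 V.
Since V_SD = 3.53 V ≥ V_ov = 1.99 V, the device is in saturation.
I_D = ½ k_p V_ov² = 0.5 × 4.5 × 1.99² = 8.93 mA.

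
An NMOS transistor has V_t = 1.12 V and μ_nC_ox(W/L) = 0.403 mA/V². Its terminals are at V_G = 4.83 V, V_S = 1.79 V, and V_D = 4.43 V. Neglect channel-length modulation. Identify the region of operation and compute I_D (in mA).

V_GS = V_G − V_S = 4.83 − 1.79 = 3.04 V; V_DS = V_D − V_S = 4.43 − 1.79 = 2.64 V.
V_ov = V_GS − V_t = 3.04 − 1.12 = 1.92 V.
Since V_DS = 2.64 V ≥ V_ov = 1.92 V, the device is in saturation.
I_D = ½ k_n V_ov² = 0.5 × 0.403 × 1.92² = 0.743 mA.

Saturation; I_D = 0.743 mA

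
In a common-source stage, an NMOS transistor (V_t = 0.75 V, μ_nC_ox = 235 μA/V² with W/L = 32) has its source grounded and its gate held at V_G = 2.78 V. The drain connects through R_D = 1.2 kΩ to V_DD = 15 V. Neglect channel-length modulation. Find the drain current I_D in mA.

V_GS = V_G = 2.78 V, so V_ov = 2.78 − 0.75 = 2.03 V.
k_n = μ_nC_ox · (W/L) = 7.52 mA/V².
Assume saturation: I_D = ½ k_n V_ov² = 0.5 × 7.52 × 2.03² = 15.5 mA, giving V_DS = V_DD − I_D R_D = 15 − 15.5 × 1.2 = -3.59 V.
But -3.59 V < V_ov = 2.03 V, so the device is actually in triode.
In triode I_D = k_n[V_ov V_DS − ½ V_DS²] and I_D = (V_DD − V_DS)/R_D. Equating: 4.51 V_DS² − 19.32 V_DS + 15 = 0, giving V_DS = 1.02 V (the root below V_ov).
I_D = (15 − 1.02) / 1.2 = 11.7 mA.

I_D = 11.7 mA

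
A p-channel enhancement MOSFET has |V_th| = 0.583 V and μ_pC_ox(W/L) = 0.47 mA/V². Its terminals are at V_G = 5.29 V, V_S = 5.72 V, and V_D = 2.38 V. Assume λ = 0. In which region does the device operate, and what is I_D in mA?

Cutoff; I_D = 0 mA

V_SG = V_S − V_G = 5.72 − 5.29 = 0.43 V; V_SD = V_S − V_D = 5.72 − 2.38 = 3.34 V.
V_SG = 0.43 V < |V_th| = 0.583 V, so the transistor is in cutoff.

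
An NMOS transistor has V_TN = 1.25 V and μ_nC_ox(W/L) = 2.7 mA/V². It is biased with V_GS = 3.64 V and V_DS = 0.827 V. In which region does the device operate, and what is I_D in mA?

V_ov = V_GS − V_TN = 3.64 − 1.25 = 2.39 V.
Since V_DS = 0.827 V < V_ov = 2.39 V, the device is in the triode region.
I_D = k_n [V_ov · V_DS − ½ V_DS²] = 2.7 × [2.39 × 0.827 − 0.5 × 0.827²] = 4.41 mA.

Triode; I_D = 4.41 mA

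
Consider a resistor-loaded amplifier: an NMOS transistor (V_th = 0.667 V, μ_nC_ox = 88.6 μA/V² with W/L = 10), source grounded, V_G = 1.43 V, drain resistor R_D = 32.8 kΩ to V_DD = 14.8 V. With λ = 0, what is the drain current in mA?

V_GS = V_G = 1.43 V, so V_ov = 1.43 − 0.667 = 0.763 V.
k_n = μ_nC_ox · (W/L) = 0.886 mA/V².
Assume saturation: I_D = ½ k_n V_ov² = 0.5 × 0.886 × 0.763² = 0.258 mA, giving V_DS = V_DD − I_D R_D = 14.8 − 0.258 × 32.8 = 6.34 V.
V_DS = 6.34 V ≥ V_ov = 0.763 V, confirming saturation.

I_D = 0.258 mA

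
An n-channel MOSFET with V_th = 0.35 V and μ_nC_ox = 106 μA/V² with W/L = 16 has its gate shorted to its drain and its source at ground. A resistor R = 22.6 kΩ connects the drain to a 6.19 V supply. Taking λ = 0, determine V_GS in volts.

With gate tied to drain, V_GS = V_DS ≥ V_GS − V_th, so the device is in saturation.
k_n = μ_nC_ox · (W/L) = 1.696 mA/V².
KCL at the drain: ½ k_n (V_GS − V_th)² = (V_DD − V_GS)/R.
Let x = V_GS − 0.35. Then 19.2 x² + x − 5.84 = 0, giving x = 0.527 V (positive root), so V_GS = 0.877 V.
I_D = (V_DD − V_GS)/R = (6.19 − 0.877) / 22.6 = 0.235 mA.

V_GS = 0.877 V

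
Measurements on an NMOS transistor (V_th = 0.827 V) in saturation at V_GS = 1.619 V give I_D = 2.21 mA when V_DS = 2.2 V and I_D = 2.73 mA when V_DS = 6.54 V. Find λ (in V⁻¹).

With V_GS fixed, I_D ∝ (1 + λ V_DS) in saturation, so I_D2/I_D1 = (1 + λ V_DS2)/(1 + λ V_DS1).
2.73/2.21 = 1.235 = (1 + 6.54 λ)/(1 + 2.2 λ).
Solving: λ (I_D1 V_DS2 − I_D2 V_DS1) = I_D2 − I_D1, so λ = (2.73 − 2.21) / (2.21 × 6.54 − 2.73 × 2.2) = 0.52 / 8.45 = 0.0616 V⁻¹.

λ = 0.0616 V⁻¹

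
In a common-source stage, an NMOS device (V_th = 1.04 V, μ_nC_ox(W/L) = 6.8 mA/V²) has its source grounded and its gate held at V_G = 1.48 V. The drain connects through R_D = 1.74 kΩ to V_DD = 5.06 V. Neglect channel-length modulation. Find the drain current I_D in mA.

I_D = 0.658 mA

V_GS = V_G = 1.48 V, so V_ov = 1.48 − 1.04 = 0.44 V.
Assume saturation: I_D = ½ k_n V_ov² = 0.5 × 6.8 × 0.44² = 0.658 mA, giving V_DS = V_DD − I_D R_D = 5.06 − 0.658 × 1.74 = 3.91 V.
V_DS = 3.91 V ≥ V_ov = 0.44 V, confirming saturation.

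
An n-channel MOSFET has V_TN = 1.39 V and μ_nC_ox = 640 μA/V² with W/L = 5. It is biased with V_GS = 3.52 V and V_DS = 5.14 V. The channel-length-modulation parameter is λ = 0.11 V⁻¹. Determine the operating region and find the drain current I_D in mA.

Saturation; I_D = 11.4 mA

k_n = μ_nC_ox · (W/L) = 3.2 mA/V².
V_ov = V_GS − V_TN = 3.52 − 1.39 = 2.13 V.
Since V_DS = 5.14 V ≥ V_ov = 2.13 V, the device is in saturation.
I_D = ½ k_n V_ov² (1 + λ V_DS) = 0.5 × 3.2 × 2.13² × (1 + 0.11 × 5.14) = 11.4 mA.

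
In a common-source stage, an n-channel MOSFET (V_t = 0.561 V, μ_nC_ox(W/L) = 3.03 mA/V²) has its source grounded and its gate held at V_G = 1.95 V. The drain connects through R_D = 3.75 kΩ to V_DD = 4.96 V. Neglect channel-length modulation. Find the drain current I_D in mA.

V_GS = V_G = 1.95 V, so V_ov = 1.95 − 0.561 = 1.39 V.
Assume saturation: I_D = ½ k_n V_ov² = 0.5 × 3.03 × 1.39² = 2.92 mA, giving V_DS = V_DD − I_D R_D = 4.96 − 2.92 × 3.75 = -6 V.
But -6 V < V_ov = 1.39 V, so the device is actually in triode.
In triode I_D = k_n[V_ov V_DS − ½ V_DS²] and I_D = (V_DD − V_DS)/R_D. Equating: 5.68 V_DS² − 16.78 V_DS + 4.96 = 0, giving V_DS = 0.333 V (the root below V_ov).
I_D = (4.96 − 0.333) / 3.75 = 1.23 mA.

I_D = 1.23 mA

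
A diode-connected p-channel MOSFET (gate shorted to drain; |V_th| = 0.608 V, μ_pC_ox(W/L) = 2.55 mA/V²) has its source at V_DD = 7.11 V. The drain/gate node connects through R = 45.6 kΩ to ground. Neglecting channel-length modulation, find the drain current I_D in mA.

I_D = 0.135 mA

With gate tied to drain, V_SG = V_SD ≥ V_SG − |V_th|, so the device is in saturation.
KCL at the drain: ½ k_p (V_SG − |V_th|)² = (V_DD − V_SG)/R.
Let x = V_SG − 0.608. Then 58.1 x² + x − 6.502 = 0, giving x = 0.326 V (positive root), so V_SG = 0.934 V.
I_D = (V_DD − V_SG)/R = (7.11 − 0.934) / 45.6 = 0.135 mA.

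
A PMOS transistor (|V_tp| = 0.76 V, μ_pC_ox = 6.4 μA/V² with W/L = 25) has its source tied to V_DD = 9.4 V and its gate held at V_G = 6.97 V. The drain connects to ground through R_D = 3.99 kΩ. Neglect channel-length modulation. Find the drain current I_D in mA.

I_D = 0.223 mA

V_SG = V_DD − V_G = 9.4 − 6.97 = 2.43 V, so V_ov = 2.43 − 0.76 = 1.67 V.
k_p = μ_pC_ox · (W/L) = 0.16 mA/V².
Assume saturation: I_D = ½ k_p V_ov² = 0.5 × 0.16 × 1.67² = 0.223 mA, giving V_SD = V_DD − I_D R_D = 9.4 − 0.223 × 3.99 = 8.51 V.
V_SD = 8.51 V ≥ V_ov = 1.67 V, confirming saturation.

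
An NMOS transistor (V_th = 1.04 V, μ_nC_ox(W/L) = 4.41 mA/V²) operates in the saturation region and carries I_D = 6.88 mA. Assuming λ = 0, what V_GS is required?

In saturation I_D = ½ k_n (V_GS − V_th)², so V_GS − V_th = √(2 I_D / k_n) = √(2 × 6.88 / 4.41) = 1.77 V.
V_GS = 1.04 + 1.77 = 2.81 V.

V_GS = 2.81 V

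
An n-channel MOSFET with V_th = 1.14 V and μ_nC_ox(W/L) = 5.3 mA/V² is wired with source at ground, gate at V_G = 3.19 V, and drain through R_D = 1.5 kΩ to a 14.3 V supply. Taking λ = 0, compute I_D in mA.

I_D = 8.79 mA

V_GS = V_G = 3.19 V, so V_ov = 3.19 − 1.14 = 2.05 V.
Assume saturation: I_D = ½ k_n V_ov² = 0.5 × 5.3 × 2.05² = 11.1 mA, giving V_DS = V_DD − I_D R_D = 14.3 − 11.1 × 1.5 = -2.4 V.
But -2.4 V < V_ov = 2.05 V, so the device is actually in triode.
In triode I_D = k_n[V_ov V_DS − ½ V_DS²] and I_D = (V_DD − V_DS)/R_D. Equating: 3.97 V_DS² − 17.3 V_DS + 14.3 = 0, giving V_DS = 1.11 V (the root below V_ov).
I_D = (14.3 − 1.11) / 1.5 = 8.79 mA.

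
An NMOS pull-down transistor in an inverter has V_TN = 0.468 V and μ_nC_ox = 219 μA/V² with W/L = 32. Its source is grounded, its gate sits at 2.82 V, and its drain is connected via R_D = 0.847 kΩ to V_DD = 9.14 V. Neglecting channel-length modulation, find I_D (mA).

V_GS = V_G = 2.82 V, so V_ov = 2.82 − 0.468 = 2.35 V.
k_n = μ_nC_ox · (W/L) = 7.008 mA/V².
Assume saturation: I_D = ½ k_n V_ov² = 0.5 × 7.008 × 2.35² = 19.4 mA, giving V_DS = V_DD − I_D R_D = 9.14 − 19.4 × 0.847 = -7.28 V.
But -7.28 V < V_ov = 2.35 V, so the device is actually in triode.
In triode I_D = k_n[V_ov V_DS − ½ V_DS²] and I_D = (V_DD − V_DS)/R_D. Equating: 2.97 V_DS² − 14.96 V_DS + 9.14 = 0, giving V_DS = 0.711 V (the root below V_ov).
I_D = (9.14 − 0.711) / 0.847 = 9.95 mA.

I_D = 9.95 mA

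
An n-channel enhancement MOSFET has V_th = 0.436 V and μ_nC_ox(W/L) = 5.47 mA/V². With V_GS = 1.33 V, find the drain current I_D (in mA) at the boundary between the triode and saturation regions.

At the boundary V_DS = V_ov = V_GS − V_th = 1.33 − 0.436 = 0.894 V.
I_D = ½ k_n V_ov² = 0.5 × 5.47 × 0.894² = 2.19 mA.

I_D = 2.19 mA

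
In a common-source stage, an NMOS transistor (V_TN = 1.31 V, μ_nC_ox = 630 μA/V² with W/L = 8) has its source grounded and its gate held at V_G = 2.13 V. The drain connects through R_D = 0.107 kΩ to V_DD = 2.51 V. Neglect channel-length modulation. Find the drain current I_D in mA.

I_D = 1.69 mA

V_GS = V_G = 2.13 V, so V_ov = 2.13 − 1.31 = 0.82 V.
k_n = μ_nC_ox · (W/L) = 5.04 mA/V².
Assume saturation: I_D = ½ k_n V_ov² = 0.5 × 5.04 × 0.82² = 1.69 mA, giving V_DS = V_DD − I_D R_D = 2.51 − 1.69 × 0.107 = 2.33 V.
V_DS = 2.33 V ≥ V_ov = 0.82 V, confirming saturation.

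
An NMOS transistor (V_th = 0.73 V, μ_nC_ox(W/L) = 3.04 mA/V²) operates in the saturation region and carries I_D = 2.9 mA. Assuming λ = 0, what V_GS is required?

V_GS = 2.11 V

In saturation I_D = ½ k_n (V_GS − V_th)², so V_GS − V_th = √(2 I_D / k_n) = √(2 × 2.9 / 3.04) = 1.38 V.
V_GS = 0.73 + 1.38 = 2.11 V.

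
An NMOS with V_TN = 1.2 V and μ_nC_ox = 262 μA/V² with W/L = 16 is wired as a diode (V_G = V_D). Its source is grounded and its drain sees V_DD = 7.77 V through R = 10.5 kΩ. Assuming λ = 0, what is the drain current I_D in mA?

With gate tied to drain, V_GS = V_DS ≥ V_GS − V_TN, so the device is in saturation.
k_n = μ_nC_ox · (W/L) = 4.192 mA/V².
KCL at the drain: ½ k_n (V_GS − V_TN)² = (V_DD − V_GS)/R.
Let x = V_GS − 1.2. Then 22 x² + x − 6.57 = 0, giving x = 0.524 V (positive root), so V_GS = 1.72 V.
I_D = (V_DD − V_GS)/R = (7.77 − 1.72) / 10.5 = 0.576 mA.

I_D = 0.576 mA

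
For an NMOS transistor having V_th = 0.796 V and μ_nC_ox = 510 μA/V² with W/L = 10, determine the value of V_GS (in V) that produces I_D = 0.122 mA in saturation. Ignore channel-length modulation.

V_GS = 1.01 V

k_n = μ_nC_ox · (W/L) = 5.1 mA/V².
In saturation I_D = ½ k_n (V_GS − V_th)², so V_GS − V_th = √(2 I_D / k_n) = √(2 × 0.122 / 5.1) = 0.219 V.
V_GS = 0.796 + 0.219 = 1.01 V.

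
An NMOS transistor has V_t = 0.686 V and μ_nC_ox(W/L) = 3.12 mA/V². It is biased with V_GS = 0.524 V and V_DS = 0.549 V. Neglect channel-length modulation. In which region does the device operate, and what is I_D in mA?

V_GS = 0.524 V < V_t = 0.686 V, so the transistor is in cutoff.

Cutoff; I_D = 0 mA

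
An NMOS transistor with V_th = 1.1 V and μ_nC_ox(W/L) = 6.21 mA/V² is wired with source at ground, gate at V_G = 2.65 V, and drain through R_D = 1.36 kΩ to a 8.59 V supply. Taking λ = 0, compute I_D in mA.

I_D = 5.73 mA

V_GS = V_G = 2.65 V, so V_ov = 2.65 − 1.1 = 1.55 V.
Assume saturation: I_D = ½ k_n V_ov² = 0.5 × 6.21 × 1.55² = 7.46 mA, giving V_DS = V_DD − I_D R_D = 8.59 − 7.46 × 1.36 = -1.56 V.
But -1.56 V < V_ov = 1.55 V, so the device is actually in triode.
In triode I_D = k_n[V_ov V_DS − ½ V_DS²] and I_D = (V_DD − V_DS)/R_D. Equating: 4.22 V_DS² − 14.09 V_DS + 8.59 = 0, giving V_DS = 0.803 V (the root below V_ov).
I_D = (8.59 − 0.803) / 1.36 = 5.73 mA.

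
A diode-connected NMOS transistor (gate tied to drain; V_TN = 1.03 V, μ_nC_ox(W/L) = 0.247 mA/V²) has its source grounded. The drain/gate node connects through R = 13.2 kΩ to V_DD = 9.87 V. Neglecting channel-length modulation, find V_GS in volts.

V_GS = 3.07 V

With gate tied to drain, V_GS = V_DS ≥ V_GS − V_TN, so the device is in saturation.
KCL at the drain: ½ k_n (V_GS − V_TN)² = (V_DD − V_GS)/R.
Let x = V_GS − 1.03. Then 1.63 x² + x − 8.84 = 0, giving x = 2.04 V (positive root), so V_GS = 3.07 V.
I_D = (V_DD − V_GS)/R = (9.87 − 3.07) / 13.2 = 0.515 mA.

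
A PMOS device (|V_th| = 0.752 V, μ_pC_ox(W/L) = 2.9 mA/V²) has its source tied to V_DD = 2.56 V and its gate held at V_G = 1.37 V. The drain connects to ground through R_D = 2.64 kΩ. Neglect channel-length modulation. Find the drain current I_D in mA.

V_SG = V_DD − V_G = 2.56 − 1.37 = 1.19 V, so V_ov = 1.19 − 0.752 = 0.438 V.
Assume saturation: I_D = ½ k_p V_ov² = 0.5 × 2.9 × 0.438² = 0.278 mA, giving V_SD = V_DD − I_D R_D = 2.56 − 0.278 × 2.64 = 1.83 V.
V_SD = 1.83 V ≥ V_ov = 0.438 V, confirming saturation.

I_D = 0.278 mA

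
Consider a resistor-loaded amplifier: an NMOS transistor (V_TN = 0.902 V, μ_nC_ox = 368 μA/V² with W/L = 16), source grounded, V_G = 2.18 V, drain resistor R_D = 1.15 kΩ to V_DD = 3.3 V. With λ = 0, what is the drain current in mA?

V_GS = V_G = 2.18 V, so V_ov = 2.18 − 0.902 = 1.28 V.
k_n = μ_nC_ox · (W/L) = 5.888 mA/V².
Assume saturation: I_D = ½ k_n V_ov² = 0.5 × 5.888 × 1.28² = 4.81 mA, giving V_DS = V_DD − I_D R_D = 3.3 − 4.81 × 1.15 = -2.23 V.
But -2.23 V < V_ov = 1.28 V, so the device is actually in triode.
In triode I_D = k_n[V_ov V_DS − ½ V_DS²] and I_D = (V_DD − V_DS)/R_D. Equating: 3.39 V_DS² − 9.654 V_DS + 3.3 = 0, giving V_DS = 0.397 V (the root below V_ov).
I_D = (3.3 − 0.397) / 1.15 = 2.52 mA.

I_D = 2.52 mA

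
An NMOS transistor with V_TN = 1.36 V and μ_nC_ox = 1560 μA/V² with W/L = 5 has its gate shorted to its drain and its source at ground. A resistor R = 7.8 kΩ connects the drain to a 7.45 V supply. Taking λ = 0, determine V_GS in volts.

With gate tied to drain, V_GS = V_DS ≥ V_GS − V_TN, so the device is in saturation.
k_n = μ_nC_ox · (W/L) = 7.8 mA/V².
KCL at the drain: ½ k_n (V_GS − V_TN)² = (V_DD − V_GS)/R.
Let x = V_GS − 1.36. Then 30.4 x² + x − 6.09 = 0, giving x = 0.431 V (positive root), so V_GS = 1.79 V.
I_D = (V_DD − V_GS)/R = (7.45 − 1.79) / 7.8 = 0.725 mA.

V_GS = 1.79 V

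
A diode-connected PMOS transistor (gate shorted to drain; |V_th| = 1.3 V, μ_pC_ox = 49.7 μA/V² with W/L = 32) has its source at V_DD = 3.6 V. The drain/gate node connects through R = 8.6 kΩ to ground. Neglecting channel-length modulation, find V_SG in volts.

With gate tied to drain, V_SG = V_SD ≥ V_SG − |V_th|, so the device is in saturation.
k_p = μ_pC_ox · (W/L) = 1.59 mA/V².
KCL at the drain: ½ k_p (V_SG − |V_th|)² = (V_DD − V_SG)/R.
Let x = V_SG − 1.3. Then 6.84 x² + x − 2.3 = 0, giving x = 0.511 V (positive root), so V_SG = 1.81 V.
I_D = (V_DD − V_SG)/R = (3.6 − 1.81) / 8.6 = 0.208 mA.

V_SG = 1.81 V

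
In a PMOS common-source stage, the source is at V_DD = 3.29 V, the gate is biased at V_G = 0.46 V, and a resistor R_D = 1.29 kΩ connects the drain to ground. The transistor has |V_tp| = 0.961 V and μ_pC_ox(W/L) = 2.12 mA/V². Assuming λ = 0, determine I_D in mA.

I_D = 2.07 mA

V_SG = V_DD − V_G = 3.29 − 0.46 = 2.83 V, so V_ov = 2.83 − 0.961 = 1.87 V.
Assume saturation: I_D = ½ k_p V_ov² = 0.5 × 2.12 × 1.87² = 3.7 mA, giving V_SD = V_DD − I_D R_D = 3.29 − 3.7 × 1.29 = -1.49 V.
But -1.49 V < V_ov = 1.87 V, so the device is actually in triode.
In triode I_D = k_p[V_ov V_SD − ½ V_SD²] and I_D = (V_DD − V_SD)/R_D. Equating: 1.37 V_SD² − 6.111 V_SD + 3.29 = 0, giving V_SD = 0.626 V (the root below V_ov).
I_D = (3.29 − 0.626) / 1.29 = 2.07 mA.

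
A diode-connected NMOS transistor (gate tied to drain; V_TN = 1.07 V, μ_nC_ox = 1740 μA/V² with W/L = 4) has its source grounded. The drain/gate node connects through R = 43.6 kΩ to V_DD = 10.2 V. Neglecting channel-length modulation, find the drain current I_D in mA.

I_D = 0.204 mA

With gate tied to drain, V_GS = V_DS ≥ V_GS − V_TN, so the device is in saturation.
k_n = μ_nC_ox · (W/L) = 6.96 mA/V².
KCL at the drain: ½ k_n (V_GS − V_TN)² = (V_DD − V_GS)/R.
Let x = V_GS − 1.07. Then 152 x² + x − 9.13 = 0, giving x = 0.242 V (positive root), so V_GS = 1.31 V.
I_D = (V_DD − V_GS)/R = (10.2 − 1.31) / 43.6 = 0.204 mA.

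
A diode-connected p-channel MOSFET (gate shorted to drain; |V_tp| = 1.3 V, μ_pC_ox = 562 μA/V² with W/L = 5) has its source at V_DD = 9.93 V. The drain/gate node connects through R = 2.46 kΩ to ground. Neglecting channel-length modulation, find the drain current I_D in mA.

With gate tied to drain, V_SG = V_SD ≥ V_SG − |V_tp|, so the device is in saturation.
k_p = μ_pC_ox · (W/L) = 2.81 mA/V².
KCL at the drain: ½ k_p (V_SG − |V_tp|)² = (V_DD − V_SG)/R.
Let x = V_SG − 1.3. Then 3.46 x² + x − 8.63 = 0, giving x = 1.44 V (positive root), so V_SG = 2.74 V.
I_D = (V_DD − V_SG)/R = (9.93 − 2.74) / 2.46 = 2.92 mA.

I_D = 2.92 mA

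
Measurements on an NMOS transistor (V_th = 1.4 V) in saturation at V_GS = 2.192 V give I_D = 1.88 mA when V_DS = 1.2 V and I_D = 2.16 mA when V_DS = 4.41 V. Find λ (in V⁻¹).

With V_GS fixed, I_D ∝ (1 + λ V_DS) in saturation, so I_D2/I_D1 = (1 + λ V_DS2)/(1 + λ V_DS1).
2.16/1.88 = 1.149 = (1 + 4.41 λ)/(1 + 1.2 λ).
Solving: λ (I_D1 V_DS2 − I_D2 V_DS1) = I_D2 − I_D1, so λ = (2.16 − 1.88) / (1.88 × 4.41 − 2.16 × 1.2) = 0.28 / 5.7 = 0.0491 V⁻¹.

λ = 0.0491 V⁻¹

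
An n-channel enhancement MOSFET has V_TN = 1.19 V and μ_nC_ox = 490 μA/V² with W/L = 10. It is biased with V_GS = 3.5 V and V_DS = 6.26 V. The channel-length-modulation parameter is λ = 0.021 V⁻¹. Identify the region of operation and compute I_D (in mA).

k_n = μ_nC_ox · (W/L) = 4.9 mA/V².
V_ov = V_GS − V_TN = 3.5 − 1.19 = 2.31 V.
Since V_DS = 6.26 V ≥ V_ov = 2.31 V, the device is in saturation.
I_D = ½ k_n V_ov² (1 + λ V_DS) = 0.5 × 4.9 × 2.31² × (1 + 0.021 × 6.26) = 14.8 mA.

Saturation; I_D = 14.8 mA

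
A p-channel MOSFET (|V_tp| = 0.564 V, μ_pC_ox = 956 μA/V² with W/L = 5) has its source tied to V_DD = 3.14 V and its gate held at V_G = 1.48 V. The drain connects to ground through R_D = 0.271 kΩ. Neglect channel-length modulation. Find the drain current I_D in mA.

I_D = 2.87 mA

V_SG = V_DD − V_G = 3.14 − 1.48 = 1.66 V, so V_ov = 1.66 − 0.564 = 1.1 V.
k_p = μ_pC_ox · (W/L) = 4.78 mA/V².
Assume saturation: I_D = ½ k_p V_ov² = 0.5 × 4.78 × 1.1² = 2.87 mA, giving V_SD = V_DD − I_D R_D = 3.14 − 2.87 × 0.271 = 2.36 V.
V_SD = 2.36 V ≥ V_ov = 1.1 V, confirming saturation.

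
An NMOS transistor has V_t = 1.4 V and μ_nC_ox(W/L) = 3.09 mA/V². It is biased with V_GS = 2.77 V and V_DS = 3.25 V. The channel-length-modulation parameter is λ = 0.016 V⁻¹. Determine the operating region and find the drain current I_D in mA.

Saturation; I_D = 3.05 mA

V_ov = V_GS − V_t = 2.77 − 1.4 = 1.37 V.
Since V_DS = 3.25 V ≥ V_ov = 1.37 V, the device is in saturation.
I_D = ½ k_n V_ov² (1 + λ V_DS) = 0.5 × 3.09 × 1.37² × (1 + 0.016 × 3.25) = 3.05 mA.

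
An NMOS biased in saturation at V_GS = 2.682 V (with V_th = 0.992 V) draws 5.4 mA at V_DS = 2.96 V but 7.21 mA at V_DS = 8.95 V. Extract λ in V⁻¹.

With V_GS fixed, I_D ∝ (1 + λ V_DS) in saturation, so I_D2/I_D1 = (1 + λ V_DS2)/(1 + λ V_DS1).
7.21/5.4 = 1.335 = (1 + 8.95 λ)/(1 + 2.96 λ).
Solving: λ (I_D1 V_DS2 − I_D2 V_DS1) = I_D2 − I_D1, so λ = (7.21 − 5.4) / (5.4 × 8.95 − 7.21 × 2.96) = 1.81 / 27 = 0.0671 V⁻¹.

λ = 0.0671 V⁻¹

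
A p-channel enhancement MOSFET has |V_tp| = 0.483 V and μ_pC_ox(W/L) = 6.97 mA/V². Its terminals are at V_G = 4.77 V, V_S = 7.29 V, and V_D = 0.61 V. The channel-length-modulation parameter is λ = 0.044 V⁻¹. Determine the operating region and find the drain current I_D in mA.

Saturation; I_D = 18.7 mA

V_SG = V_S − V_G = 7.29 − 4.77 = 2.52 V; V_SD = V_S − V_D = 7.29 − 0.61 = 6.68 V.
V_ov = V_SG − |V_tp| = 2.52 − 0.483 = 2.04 V.
Since V_SD = 6.68 V ≥ V_ov = 2.04 V, the device is in saturation.
I_D = ½ k_p V_ov² (1 + λ V_SD) = 0.5 × 6.97 × 2.04² × (1 + 0.044 × 6.68) = 18.7 mA.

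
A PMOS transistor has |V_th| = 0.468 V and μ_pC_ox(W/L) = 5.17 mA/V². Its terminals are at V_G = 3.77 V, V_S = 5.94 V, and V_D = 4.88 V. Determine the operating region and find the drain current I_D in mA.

V_SG = V_S − V_G = 5.94 − 3.77 = 2.17 V; V_SD = V_S − V_D = 5.94 − 4.88 = 1.06 V.
V_ov = V_SG − |V_th| = 2.17 − 0.468 = 1.7 V.
Since V_SD = 1.06 V < V_ov = 1.7 V, the device is in the triode region.
I_D = k_p [V_ov · V_SD − ½ V_SD²] = 5.17 × [1.7 × 1.06 − 0.5 × 1.06²] = 6.42 mA.

Triode; I_D = 6.42 mA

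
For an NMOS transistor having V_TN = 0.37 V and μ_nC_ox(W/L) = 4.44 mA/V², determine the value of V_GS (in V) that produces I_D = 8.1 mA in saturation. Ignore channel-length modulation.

In saturation I_D = ½ k_n (V_GS − V_TN)², so V_GS − V_TN = √(2 I_D / k_n) = √(2 × 8.1 / 4.44) = 1.91 V.
V_GS = 0.37 + 1.91 = 2.28 V.

V_GS = 2.28 V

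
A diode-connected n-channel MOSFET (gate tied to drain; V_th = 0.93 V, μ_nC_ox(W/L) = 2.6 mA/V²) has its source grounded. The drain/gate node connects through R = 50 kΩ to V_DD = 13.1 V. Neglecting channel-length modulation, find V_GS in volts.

With gate tied to drain, V_GS = V_DS ≥ V_GS − V_th, so the device is in saturation.
KCL at the drain: ½ k_n (V_GS − V_th)² = (V_DD − V_GS)/R.
Let x = V_GS − 0.93. Then 65 x² + x − 12.17 = 0, giving x = 0.425 V (positive root), so V_GS = 1.36 V.
I_D = (V_DD − V_GS)/R = (13.1 − 1.36) / 50 = 0.235 mA.

V_GS = 1.36 V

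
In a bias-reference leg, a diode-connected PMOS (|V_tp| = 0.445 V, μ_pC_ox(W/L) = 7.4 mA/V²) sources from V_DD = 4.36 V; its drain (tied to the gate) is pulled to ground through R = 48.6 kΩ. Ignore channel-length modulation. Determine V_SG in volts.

With gate tied to drain, V_SG = V_SD ≥ V_SG − |V_tp|, so the device is in saturation.
KCL at the drain: ½ k_p (V_SG − |V_tp|)² = (V_DD − V_SG)/R.
Let x = V_SG − 0.445. Then 180 x² + x − 3.915 = 0, giving x = 0.145 V (positive root), so V_SG = 0.59 V.
I_D = (V_DD − V_SG)/R = (4.36 − 0.59) / 48.6 = 0.0776 mA.

V_SG = 0.590 V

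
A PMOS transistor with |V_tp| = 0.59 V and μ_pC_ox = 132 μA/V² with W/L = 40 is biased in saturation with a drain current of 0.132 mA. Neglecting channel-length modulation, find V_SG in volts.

V_SG = 0.814 V

k_p = μ_pC_ox · (W/L) = 5.28 mA/V².
In saturation I_D = ½ k_p (V_SG − |V_tp|)², so V_SG − |V_tp| = √(2 I_D / k_p) = √(2 × 0.132 / 5.28) = 0.224 V.
V_SG = 0.59 + 0.224 = 0.814 V.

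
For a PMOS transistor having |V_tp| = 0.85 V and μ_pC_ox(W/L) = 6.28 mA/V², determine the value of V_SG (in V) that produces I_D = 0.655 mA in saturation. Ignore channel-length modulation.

V_SG = 1.31 V

In saturation I_D = ½ k_p (V_SG − |V_tp|)², so V_SG − |V_tp| = √(2 I_D / k_p) = √(2 × 0.655 / 6.28) = 0.457 V.
V_SG = 0.85 + 0.457 = 1.31 V.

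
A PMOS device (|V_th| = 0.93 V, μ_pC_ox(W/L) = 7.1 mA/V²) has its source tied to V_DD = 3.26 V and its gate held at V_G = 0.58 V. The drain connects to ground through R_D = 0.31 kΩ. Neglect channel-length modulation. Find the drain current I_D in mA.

V_SG = V_DD − V_G = 3.26 − 0.58 = 2.68 V, so V_ov = 2.68 − 0.93 = 1.75 V.
Assume saturation: I_D = ½ k_p V_ov² = 0.5 × 7.1 × 1.75² = 10.9 mA, giving V_SD = V_DD − I_D R_D = 3.26 − 10.9 × 0.31 = -0.11 V.
But -0.11 V < V_ov = 1.75 V, so the device is actually in triode.
In triode I_D = k_p[V_ov V_SD − ½ V_SD²] and I_D = (V_DD − V_SD)/R_D. Equating: 1.1 V_SD² − 4.852 V_SD + 3.26 = 0, giving V_SD = 0.827 V (the root below V_ov).
I_D = (3.26 − 0.827) / 0.31 = 7.85 mA.

I_D = 7.85 mA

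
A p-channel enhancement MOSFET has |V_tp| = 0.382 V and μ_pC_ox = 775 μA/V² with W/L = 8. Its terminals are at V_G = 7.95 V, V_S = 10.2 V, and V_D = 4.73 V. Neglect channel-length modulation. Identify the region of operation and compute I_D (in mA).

Saturation; I_D = 10.8 mA

V_SG = V_S − V_G = 10.2 − 7.95 = 2.25 V; V_SD = V_S − V_D = 10.2 − 4.73 = 5.47 V.
k_p = μ_pC_ox · (W/L) = 6.2 mA/V².
V_ov = V_SG − |V_tp| = 2.25 − 0.382 = 1.87 V.
Since V_SD = 5.47 V ≥ V_ov = 1.87 V, the device is in saturation.
I_D = ½ k_p V_ov² = 0.5 × 6.2 × 1.87² = 10.8 mA.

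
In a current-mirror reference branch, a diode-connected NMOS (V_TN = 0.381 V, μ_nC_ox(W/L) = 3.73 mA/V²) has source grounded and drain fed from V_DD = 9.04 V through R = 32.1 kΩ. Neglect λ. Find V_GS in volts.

V_GS = 0.753 V

With gate tied to drain, V_GS = V_DS ≥ V_GS − V_TN, so the device is in saturation.
KCL at the drain: ½ k_n (V_GS − V_TN)² = (V_DD − V_GS)/R.
Let x = V_GS − 0.381. Then 59.9 x² + x − 8.659 = 0, giving x = 0.372 V (positive root), so V_GS = 0.753 V.
I_D = (V_DD − V_GS)/R = (9.04 − 0.753) / 32.1 = 0.258 mA.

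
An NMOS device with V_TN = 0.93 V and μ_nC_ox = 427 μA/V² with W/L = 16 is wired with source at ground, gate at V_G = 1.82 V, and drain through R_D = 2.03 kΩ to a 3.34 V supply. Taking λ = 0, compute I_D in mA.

V_GS = V_G = 1.82 V, so V_ov = 1.82 − 0.93 = 0.89 V.
k_n = μ_nC_ox · (W/L) = 6.832 mA/V².
Assume saturation: I_D = ½ k_n V_ov² = 0.5 × 6.832 × 0.89² = 2.71 mA, giving V_DS = V_DD − I_D R_D = 3.34 − 2.71 × 2.03 = -2.15 V.
But -2.15 V < V_ov = 0.89 V, so the device is actually in triode.
In triode I_D = k_n[V_ov V_DS − ½ V_DS²] and I_D = (V_DD − V_DS)/R_D. Equating: 6.93 V_DS² − 13.34 V_DS + 3.34 = 0, giving V_DS = 0.296 V (the root below V_ov).
I_D = (3.34 − 0.296) / 2.03 = 1.5 mA.

I_D = 1.50 mA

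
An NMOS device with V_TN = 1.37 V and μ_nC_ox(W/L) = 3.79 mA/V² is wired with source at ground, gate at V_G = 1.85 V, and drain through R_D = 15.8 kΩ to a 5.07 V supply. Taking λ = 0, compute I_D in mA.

V_GS = V_G = 1.85 V, so V_ov = 1.85 − 1.37 = 0.48 V.
Assume saturation: I_D = ½ k_n V_ov² = 0.5 × 3.79 × 0.48² = 0.437 mA, giving V_DS = V_DD − I_D R_D = 5.07 − 0.437 × 15.8 = -1.83 V.
But -1.83 V < V_ov = 0.48 V, so the device is actually in triode.
In triode I_D = k_n[V_ov V_DS − ½ V_DS²] and I_D = (V_DD − V_DS)/R_D. Equating: 29.9 V_DS² − 29.74 V_DS + 5.07 = 0, giving V_DS = 0.219 V (the root below V_ov).
I_D = (5.07 − 0.219) / 15.8 = 0.307 mA.

I_D = 0.307 mA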